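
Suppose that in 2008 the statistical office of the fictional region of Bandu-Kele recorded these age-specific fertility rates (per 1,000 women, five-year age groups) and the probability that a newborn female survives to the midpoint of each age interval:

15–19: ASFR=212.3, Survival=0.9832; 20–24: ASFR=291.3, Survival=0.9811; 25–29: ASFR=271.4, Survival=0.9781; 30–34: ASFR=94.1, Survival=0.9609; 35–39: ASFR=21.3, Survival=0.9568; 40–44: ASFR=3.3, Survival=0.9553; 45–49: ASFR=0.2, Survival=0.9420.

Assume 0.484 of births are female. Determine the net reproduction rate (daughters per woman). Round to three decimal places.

Proportion female at birth = 0.484.
Weighting each age-specific rate by interval width and survival:
  15–19: 5 × 212.3/1000 × 0.9832 = 1.04367
  20–24: 5 × 291.3/1000 × 0.9811 = 1.42897
  25–29: 5 × 271.4/1000 × 0.9781 = 1.32728
  30–34: 5 × 94.1/1000 × 0.9609 = 0.45210
  35–39: 5 × 21.3/1000 × 0.9568 = 0.10190
  40–44: 5 × 3.3/1000 × 0.9553 = 0.01576
  45–49: 5 × 0.2/1000 × 0.9420 = 0.00094
Sum = 4.37062
NRR = 0.484 × 4.37062 = 2.11538

2.115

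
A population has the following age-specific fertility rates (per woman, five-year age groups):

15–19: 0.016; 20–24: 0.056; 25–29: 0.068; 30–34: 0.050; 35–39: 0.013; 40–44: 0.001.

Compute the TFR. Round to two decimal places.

1.02

Sum of ASFRs = 0.016 + 0.056 + 0.068 + 0.050 + 0.013 + 0.001 = 0.204
TFR = 5 × 0.204 = 1.02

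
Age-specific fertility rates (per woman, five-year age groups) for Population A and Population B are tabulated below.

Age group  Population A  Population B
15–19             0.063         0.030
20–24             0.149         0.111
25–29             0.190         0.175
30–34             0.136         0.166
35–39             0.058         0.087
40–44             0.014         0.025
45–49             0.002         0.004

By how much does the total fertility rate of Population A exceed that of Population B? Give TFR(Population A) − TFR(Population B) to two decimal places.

0.07

Population A:
  Sum of ASFRs = 0.063 + 0.149 + 0.190 + 0.136 + 0.058 + 0.014 + 0.002 = 0.612
  TFR = 5 × 0.612 = 3.06
Population B:
  Sum of ASFRs = 0.030 + 0.111 + 0.175 + 0.166 + 0.087 + 0.025 + 0.004 = 0.598
  TFR = 5 × 0.598 = 2.99
Difference = 3.06 − 2.99 = 0.07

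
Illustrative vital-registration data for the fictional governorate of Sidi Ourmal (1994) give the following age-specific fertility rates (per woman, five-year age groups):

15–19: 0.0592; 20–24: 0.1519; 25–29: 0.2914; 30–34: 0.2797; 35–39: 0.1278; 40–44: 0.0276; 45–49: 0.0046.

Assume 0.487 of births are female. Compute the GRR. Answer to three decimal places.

Proportion female at birth = 0.487.
Sum of ASFRs = 0.0592 + 0.1519 + 0.2914 + 0.2797 + 0.1278 + 0.0276 + 0.0046 = 0.9422
TFR = 5 × 0.9422 = 4.711
GRR = 0.487 × 4.711 = 2.29426

2.294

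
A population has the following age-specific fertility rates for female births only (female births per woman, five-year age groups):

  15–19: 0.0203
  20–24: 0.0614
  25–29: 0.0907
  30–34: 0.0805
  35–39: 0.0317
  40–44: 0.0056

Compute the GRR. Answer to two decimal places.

Sum of female ASFRs = 0.0203 + 0.0614 + 0.0907 + 0.0805 + 0.0317 + 0.0056 = 0.2902
GRR = 5 × 0.2902 = 1.451

1.45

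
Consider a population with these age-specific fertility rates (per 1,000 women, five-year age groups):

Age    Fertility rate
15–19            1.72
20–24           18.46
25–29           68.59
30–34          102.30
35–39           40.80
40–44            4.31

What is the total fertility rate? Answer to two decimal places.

Sum of ASFRs = 1.72 + 18.46 + 68.59 + 102.30 + 40.80 + 4.31 = 236.18
TFR = 5 × 236.18 / 1000 = 1.1809

1.18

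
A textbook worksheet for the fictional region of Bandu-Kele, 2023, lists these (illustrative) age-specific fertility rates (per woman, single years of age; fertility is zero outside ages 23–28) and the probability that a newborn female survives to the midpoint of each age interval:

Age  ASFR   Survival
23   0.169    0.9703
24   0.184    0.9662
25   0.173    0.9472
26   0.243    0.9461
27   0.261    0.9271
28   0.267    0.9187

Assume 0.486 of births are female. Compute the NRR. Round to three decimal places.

0.594

Proportion female at birth = 0.486.
Each age group contributes 1 × ASFR × survival:
  23: 1 × 0.169 × 0.9703 = 0.16398
  24: 1 × 0.184 × 0.9662 = 0.17778
  25: 1 × 0.173 × 0.9472 = 0.16387
  26: 1 × 0.243 × 0.9461 = 0.22990
  27: 1 × 0.261 × 0.9271 = 0.24197
  28: 1 × 0.267 × 0.9187 = 0.24529
Sum = 1.22279
NRR = 0.486 × 1.22279 = 0.59428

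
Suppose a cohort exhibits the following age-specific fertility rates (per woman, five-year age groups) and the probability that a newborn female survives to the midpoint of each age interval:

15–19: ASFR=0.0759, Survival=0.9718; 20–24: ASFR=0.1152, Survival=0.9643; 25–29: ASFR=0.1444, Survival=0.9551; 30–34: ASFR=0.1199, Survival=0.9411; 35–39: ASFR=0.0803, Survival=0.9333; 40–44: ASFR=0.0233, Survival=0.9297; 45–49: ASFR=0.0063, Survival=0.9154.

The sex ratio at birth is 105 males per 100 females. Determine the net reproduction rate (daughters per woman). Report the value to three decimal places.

1.312

Proportion female at birth = 100 / (100 + 105) = 0.48780.
Each age group contributes 5 × ASFR × survival:
  15–19: 5 × 0.0759 × 0.9718 = 0.36880
  20–24: 5 × 0.1152 × 0.9643 = 0.55544
  25–29: 5 × 0.1444 × 0.9551 = 0.68958
  30–34: 5 × 0.1199 × 0.9411 = 0.56419
  35–39: 5 × 0.0803 × 0.9333 = 0.37472
  40–44: 5 × 0.0233 × 0.9297 = 0.10831
  45–49: 5 × 0.0063 × 0.9154 = 0.02884
Sum = 2.68988
NRR = 0.48780 × 2.68988 = 1.31212
With NRR above 1 the population is above replacement fertility.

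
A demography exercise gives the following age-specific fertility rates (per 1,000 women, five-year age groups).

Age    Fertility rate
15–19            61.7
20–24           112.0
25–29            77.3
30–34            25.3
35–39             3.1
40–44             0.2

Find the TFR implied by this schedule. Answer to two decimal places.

1.40

Sum of ASFRs = 61.7 + 112.0 + 77.3 + 25.3 + 3.1 + 0.2 = 279.6
TFR = 5 × 279.6 / 1000 = 1.398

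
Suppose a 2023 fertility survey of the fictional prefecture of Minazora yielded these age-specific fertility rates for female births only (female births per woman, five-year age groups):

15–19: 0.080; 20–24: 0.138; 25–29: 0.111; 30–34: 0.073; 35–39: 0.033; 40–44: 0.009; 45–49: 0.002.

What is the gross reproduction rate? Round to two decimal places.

2.23

Sum of female ASFRs = 0.080 + 0.138 + 0.111 + 0.073 + 0.033 + 0.009 + 0.002 = 0.446
GRR = 5 × 0.446 = 2.23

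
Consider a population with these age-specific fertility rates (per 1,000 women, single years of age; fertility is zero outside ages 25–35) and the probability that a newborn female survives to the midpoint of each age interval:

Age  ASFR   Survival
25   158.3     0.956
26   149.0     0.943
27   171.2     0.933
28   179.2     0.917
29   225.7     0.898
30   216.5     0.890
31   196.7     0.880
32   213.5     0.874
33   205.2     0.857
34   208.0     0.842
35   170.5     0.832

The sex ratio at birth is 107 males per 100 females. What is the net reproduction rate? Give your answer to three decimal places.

0.900

Proportion female at birth = 100 / (100 + 107) = 0.48309.
Per-age-group product (1 × ASFR × survival probability):
  25: 1 × 158.3/1000 × 0.956 = 0.15133
  26: 1 × 149.0/1000 × 0.943 = 0.14051
  27: 1 × 171.2/1000 × 0.933 = 0.15973
  28: 1 × 179.2/1000 × 0.917 = 0.16433
  29: 1 × 225.7/1000 × 0.898 = 0.20268
  30: 1 × 216.5/1000 × 0.890 = 0.19269
  31: 1 × 196.7/1000 × 0.880 = 0.17310
  32: 1 × 213.5/1000 × 0.874 = 0.18660
  33: 1 × 205.2/1000 × 0.857 = 0.17586
  34: 1 × 208.0/1000 × 0.842 = 0.17514
  35: 1 × 170.5/1000 × 0.832 = 0.14186
Sum = 1.86383
NRR = 0.48309 × 1.86383 = 0.90040
An NRR under 1 implies long-run decline under these rates.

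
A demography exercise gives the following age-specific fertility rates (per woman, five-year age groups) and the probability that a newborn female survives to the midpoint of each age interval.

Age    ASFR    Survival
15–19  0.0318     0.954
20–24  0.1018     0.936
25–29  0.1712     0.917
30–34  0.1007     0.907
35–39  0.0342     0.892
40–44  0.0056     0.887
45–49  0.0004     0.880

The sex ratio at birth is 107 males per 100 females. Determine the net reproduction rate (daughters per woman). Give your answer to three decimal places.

Proportion female at birth = 100 / (100 + 107) = 0.48309.
Weighting each age-specific rate by interval width and survival:
  15–19: 5 × 0.0318 × 0.954 = 0.15169
  20–24: 5 × 0.1018 × 0.936 = 0.47642
  25–29: 5 × 0.1712 × 0.917 = 0.78495
  30–34: 5 × 0.1007 × 0.907 = 0.45667
  35–39: 5 × 0.0342 × 0.892 = 0.15253
  40–44: 5 × 0.0056 × 0.887 = 0.02484
  45–49: 5 × 0.0004 × 0.880 = 0.00176
Sum = 2.04886
NRR = 0.48309 × 2.04886 = 0.98978
With NRR below 1 the population is below replacement fertility.

0.990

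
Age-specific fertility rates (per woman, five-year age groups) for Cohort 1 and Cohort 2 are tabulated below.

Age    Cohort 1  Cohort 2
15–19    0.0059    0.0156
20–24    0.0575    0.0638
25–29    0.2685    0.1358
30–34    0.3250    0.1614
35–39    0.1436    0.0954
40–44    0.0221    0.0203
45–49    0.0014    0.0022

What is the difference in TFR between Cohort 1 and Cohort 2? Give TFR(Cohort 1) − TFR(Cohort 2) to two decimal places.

1.65

Cohort 1:
  Sum of ASFRs = 0.0059 + 0.0575 + 0.2685 + 0.3250 + 0.1436 + 0.0221 + 0.0014 = 0.8240
  TFR = 5 × 0.8240 = 4.12
Cohort 2:
  Sum of ASFRs = 0.0156 + 0.0638 + 0.1358 + 0.1614 + 0.0954 + 0.0203 + 0.0022 = 0.4945
  TFR = 5 × 0.4945 = 2.4725
Difference = 4.12 − 2.4725 = 1.6475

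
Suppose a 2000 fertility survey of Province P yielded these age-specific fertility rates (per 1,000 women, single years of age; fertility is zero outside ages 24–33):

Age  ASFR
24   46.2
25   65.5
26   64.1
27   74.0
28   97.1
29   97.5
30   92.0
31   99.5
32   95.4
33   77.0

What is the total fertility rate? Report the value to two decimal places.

0.81

Sum of ASFRs = 46.2 + 65.5 + 64.1 + 74.0 + 97.1 + 97.5 + 92.0 + 99.5 + 95.4 + 77.0 = 808.3
TFR = 808.3 / 1000 = 0.8083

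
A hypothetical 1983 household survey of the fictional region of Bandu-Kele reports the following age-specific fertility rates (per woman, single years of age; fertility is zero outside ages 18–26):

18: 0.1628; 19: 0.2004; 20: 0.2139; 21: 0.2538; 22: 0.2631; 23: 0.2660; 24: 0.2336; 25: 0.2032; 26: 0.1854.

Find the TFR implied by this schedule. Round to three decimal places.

Sum of ASFRs = 0.1628 + 0.2004 + 0.2139 + 0.2538 + 0.2631 + 0.2660 + 0.2336 + 0.2032 + 0.1854 = 1.9822
TFR = 1.9822

1.982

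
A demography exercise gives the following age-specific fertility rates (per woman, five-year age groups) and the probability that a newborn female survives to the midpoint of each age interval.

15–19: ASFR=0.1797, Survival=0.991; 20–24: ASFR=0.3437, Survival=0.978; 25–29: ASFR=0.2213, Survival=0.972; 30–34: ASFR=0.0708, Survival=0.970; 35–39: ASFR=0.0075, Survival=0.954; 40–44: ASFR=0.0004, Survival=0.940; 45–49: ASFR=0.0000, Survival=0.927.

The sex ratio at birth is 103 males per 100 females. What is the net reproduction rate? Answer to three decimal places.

Proportion female at birth = 100 / (100 + 103) = 0.49261.
Per-age-group product (5 × ASFR × survival probability):
  15–19: 5 × 0.1797 × 0.991 = 0.89041
  20–24: 5 × 0.3437 × 0.978 = 1.68069
  25–29: 5 × 0.2213 × 0.972 = 1.07552
  30–34: 5 × 0.0708 × 0.970 = 0.34338
  35–39: 5 × 0.0075 × 0.954 = 0.03578
  40–44: 5 × 0.0004 × 0.940 = 0.00188
  45–49: 5 × 0.0000 × 0.927 = 0.00000
Sum = 4.02766
NRR = 0.49261 × 4.02766 = 1.98407
With NRR above 1 the population is above replacement fertility.

1.984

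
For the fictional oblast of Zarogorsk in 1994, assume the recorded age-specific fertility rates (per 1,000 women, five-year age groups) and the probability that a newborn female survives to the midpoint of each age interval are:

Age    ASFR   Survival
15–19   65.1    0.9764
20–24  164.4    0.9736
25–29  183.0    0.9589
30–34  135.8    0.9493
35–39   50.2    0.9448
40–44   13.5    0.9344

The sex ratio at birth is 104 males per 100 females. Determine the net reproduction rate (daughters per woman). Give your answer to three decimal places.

Proportion female at birth = 100 / (100 + 104) = 0.49020.
Each age group contributes 5 × ASFR × survival:
  15–19: 5 × 65.1/1000 × 0.9764 = 0.31782
  20–24: 5 × 164.4/1000 × 0.9736 = 0.80030
  25–29: 5 × 183.0/1000 × 0.9589 = 0.87739
  30–34: 5 × 135.8/1000 × 0.9493 = 0.64457
  35–39: 5 × 50.2/1000 × 0.9448 = 0.23714
  40–44: 5 × 13.5/1000 × 0.9344 = 0.06307
Sum = 2.94029
NRR = 0.49020 × 2.94029 = 1.44133
NRR > 1, so each generation more than replaces itself.

1.441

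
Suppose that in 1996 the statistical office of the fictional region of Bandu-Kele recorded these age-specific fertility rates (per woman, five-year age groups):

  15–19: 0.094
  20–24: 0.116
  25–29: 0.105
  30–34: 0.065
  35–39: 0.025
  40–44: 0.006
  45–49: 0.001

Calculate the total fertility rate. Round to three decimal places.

Sum of ASFRs = 0.094 + 0.116 + 0.105 + 0.065 + 0.025 + 0.006 + 0.001 = 0.412
TFR = 5 × 0.412 = 2.06

2.060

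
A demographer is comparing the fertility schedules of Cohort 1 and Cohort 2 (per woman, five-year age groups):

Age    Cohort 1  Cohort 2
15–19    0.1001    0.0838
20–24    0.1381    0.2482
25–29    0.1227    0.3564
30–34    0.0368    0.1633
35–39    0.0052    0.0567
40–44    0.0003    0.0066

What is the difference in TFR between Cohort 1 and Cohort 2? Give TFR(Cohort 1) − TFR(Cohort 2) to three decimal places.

Cohort 1:
  Sum of ASFRs = 0.1001 + 0.1381 + 0.1227 + 0.0368 + 0.0052 + 0.0003 = 0.4032
  TFR = 5 × 0.4032 = 2.016
Cohort 2:
  Sum of ASFRs = 0.0838 + 0.2482 + 0.3564 + 0.1633 + 0.0567 + 0.0066 = 0.9150
  TFR = 5 × 0.9150 = 4.575
Difference = 2.016 − 4.575 = -2.559

-2.559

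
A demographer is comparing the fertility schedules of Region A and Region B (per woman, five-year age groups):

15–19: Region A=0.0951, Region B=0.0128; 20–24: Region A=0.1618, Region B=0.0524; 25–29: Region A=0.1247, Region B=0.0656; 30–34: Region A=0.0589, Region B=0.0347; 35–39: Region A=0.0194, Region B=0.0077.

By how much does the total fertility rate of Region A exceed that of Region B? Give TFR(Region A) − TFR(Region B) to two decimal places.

1.43

Region A:
  Sum of ASFRs = 0.0951 + 0.1618 + 0.1247 + 0.0589 + 0.0194 = 0.4599
  TFR = 5 × 0.4599 = 2.2995
Region B:
  Sum of ASFRs = 0.0128 + 0.0524 + 0.0656 + 0.0347 + 0.0077 = 0.1732
  TFR = 5 × 0.1732 = 0.866
Difference = 2.2995 − 0.866 = 1.4335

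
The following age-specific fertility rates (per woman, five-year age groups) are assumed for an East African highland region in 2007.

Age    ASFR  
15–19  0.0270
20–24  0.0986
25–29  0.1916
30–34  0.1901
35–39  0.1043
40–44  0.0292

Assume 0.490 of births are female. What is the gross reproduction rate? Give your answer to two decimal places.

1.57

Proportion female at birth = 0.490.
Sum of ASFRs = 0.0270 + 0.0986 + 0.1916 + 0.1901 + 0.1043 + 0.0292 = 0.6408
TFR = 5 × 0.6408 = 3.204
GRR = 0.490 × 3.204 = 1.56996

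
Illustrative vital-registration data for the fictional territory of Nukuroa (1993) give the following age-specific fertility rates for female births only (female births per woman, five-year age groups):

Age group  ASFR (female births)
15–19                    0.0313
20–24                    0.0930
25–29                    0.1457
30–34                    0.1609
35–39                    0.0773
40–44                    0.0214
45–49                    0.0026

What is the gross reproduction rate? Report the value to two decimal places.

Sum of female ASFRs = 0.0313 + 0.0930 + 0.1457 + 0.1609 + 0.0773 + 0.0214 + 0.0026 = 0.5322
GRR = 5 × 0.5322 = 2.661

2.66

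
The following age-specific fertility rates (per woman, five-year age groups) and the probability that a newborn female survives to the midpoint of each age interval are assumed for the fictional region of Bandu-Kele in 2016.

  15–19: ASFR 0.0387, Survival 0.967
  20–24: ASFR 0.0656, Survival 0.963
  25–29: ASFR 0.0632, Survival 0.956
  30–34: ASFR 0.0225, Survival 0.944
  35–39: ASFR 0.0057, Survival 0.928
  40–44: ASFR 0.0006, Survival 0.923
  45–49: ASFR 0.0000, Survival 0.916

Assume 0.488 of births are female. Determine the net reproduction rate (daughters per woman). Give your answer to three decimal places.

Proportion female at birth = 0.488.
Per-age-group product (5 × ASFR × survival probability):
  15–19: 5 × 0.0387 × 0.967 = 0.18711
  20–24: 5 × 0.0656 × 0.963 = 0.31586
  25–29: 5 × 0.0632 × 0.956 = 0.30210
  30–34: 5 × 0.0225 × 0.944 = 0.10620
  35–39: 5 × 0.0057 × 0.928 = 0.02645
  40–44: 5 × 0.0006 × 0.923 = 0.00277
  45–49: 5 × 0.0000 × 0.916 = 0.00000
Sum = 0.94049
NRR = 0.488 × 0.94049 = 0.45896

0.459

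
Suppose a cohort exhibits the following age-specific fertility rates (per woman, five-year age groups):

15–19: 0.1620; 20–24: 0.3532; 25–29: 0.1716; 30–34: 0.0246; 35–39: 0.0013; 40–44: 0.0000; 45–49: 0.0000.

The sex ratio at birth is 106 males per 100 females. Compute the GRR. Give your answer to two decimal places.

Proportion female at birth = 100 / (100 + 106) = 0.48544.
Sum of ASFRs = 0.1620 + 0.3532 + 0.1716 + 0.0246 + 0.0013 + 0.0000 + 0.0000 = 0.7127
TFR = 5 × 0.7127 = 3.5635
GRR = 0.48544 × 3.5635 = 1.72987

1.73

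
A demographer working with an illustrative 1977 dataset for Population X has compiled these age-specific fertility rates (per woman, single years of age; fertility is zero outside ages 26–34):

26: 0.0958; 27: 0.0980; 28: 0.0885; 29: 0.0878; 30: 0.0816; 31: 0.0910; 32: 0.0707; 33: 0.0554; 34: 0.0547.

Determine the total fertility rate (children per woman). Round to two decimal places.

0.72

Sum of ASFRs = 0.0958 + 0.0980 + 0.0885 + 0.0878 + 0.0816 + 0.0910 + 0.0707 + 0.0554 + 0.0547 = 0.7235
TFR = 0.7235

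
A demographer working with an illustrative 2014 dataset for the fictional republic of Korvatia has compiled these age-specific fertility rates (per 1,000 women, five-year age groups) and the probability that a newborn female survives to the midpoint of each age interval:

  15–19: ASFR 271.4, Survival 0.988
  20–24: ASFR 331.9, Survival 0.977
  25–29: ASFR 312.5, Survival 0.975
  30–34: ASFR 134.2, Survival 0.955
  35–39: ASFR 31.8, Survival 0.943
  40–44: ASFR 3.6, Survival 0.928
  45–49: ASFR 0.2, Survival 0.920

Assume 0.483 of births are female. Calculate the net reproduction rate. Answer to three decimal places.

2.557

Proportion female at birth = 0.483.
Weighting each age-specific rate by interval width and survival:
  15–19: 5 × 271.4/1000 × 0.988 = 1.34072
  20–24: 5 × 331.9/1000 × 0.977 = 1.62133
  25–29: 5 × 312.5/1000 × 0.975 = 1.52344
  30–34: 5 × 134.2/1000 × 0.955 = 0.64081
  35–39: 5 × 31.8/1000 × 0.943 = 0.14994
  40–44: 5 × 3.6/1000 × 0.928 = 0.01670
  45–49: 5 × 0.2/1000 × 0.920 = 0.00092
Sum = 5.29386
NRR = 0.483 × 5.29386 = 2.55693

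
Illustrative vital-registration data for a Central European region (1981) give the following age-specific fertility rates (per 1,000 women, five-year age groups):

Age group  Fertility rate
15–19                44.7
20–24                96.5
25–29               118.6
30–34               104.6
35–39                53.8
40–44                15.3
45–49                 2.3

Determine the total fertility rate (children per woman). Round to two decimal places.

2.18

Sum of ASFRs = 44.7 + 96.5 + 118.6 + 104.6 + 53.8 + 15.3 + 2.3 = 435.8
TFR = 5 × 435.8 / 1000 = 2.179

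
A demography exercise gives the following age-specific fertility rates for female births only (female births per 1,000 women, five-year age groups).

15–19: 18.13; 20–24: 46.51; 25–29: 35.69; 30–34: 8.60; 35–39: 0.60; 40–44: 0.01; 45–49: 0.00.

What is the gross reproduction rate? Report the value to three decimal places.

0.548

Sum of female ASFRs = 18.13 + 46.51 + 35.69 + 8.60 + 0.60 + 0.01 + 0.00 = 109.54
GRR = 5 × 109.54 / 1000 = 0.5477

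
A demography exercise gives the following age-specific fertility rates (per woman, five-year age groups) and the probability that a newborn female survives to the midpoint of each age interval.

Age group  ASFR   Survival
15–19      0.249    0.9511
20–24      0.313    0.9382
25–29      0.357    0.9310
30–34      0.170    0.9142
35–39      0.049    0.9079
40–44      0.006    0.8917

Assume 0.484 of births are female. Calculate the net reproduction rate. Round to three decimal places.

2.585

Proportion female at birth = 0.484.
Survival-weighted fertility by age (5·fₓ·Sₓ):
  15–19: 5 × 0.249 × 0.9511 = 1.18412
  20–24: 5 × 0.313 × 0.9382 = 1.46828
  25–29: 5 × 0.357 × 0.9310 = 1.66184
  30–34: 5 × 0.170 × 0.9142 = 0.77707
  35–39: 5 × 0.049 × 0.9079 = 0.22244
  40–44: 5 × 0.006 × 0.8917 = 0.02675
Sum = 5.34050
NRR = 0.484 × 5.34050 = 2.58480
With NRR above 1 the population is above replacement fertility.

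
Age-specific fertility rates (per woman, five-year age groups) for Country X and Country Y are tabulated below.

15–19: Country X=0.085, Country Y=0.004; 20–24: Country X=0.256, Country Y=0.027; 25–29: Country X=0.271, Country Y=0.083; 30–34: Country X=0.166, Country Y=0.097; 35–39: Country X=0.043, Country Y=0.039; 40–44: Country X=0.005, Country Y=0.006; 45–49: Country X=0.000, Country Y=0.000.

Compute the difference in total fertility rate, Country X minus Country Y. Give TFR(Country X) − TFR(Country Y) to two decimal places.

Country X:
  Sum of ASFRs = 0.085 + 0.256 + 0.271 + 0.166 + 0.043 + 0.005 + 0.000 = 0.826
  TFR = 5 × 0.826 = 4.13
Country Y:
  Sum of ASFRs = 0.004 + 0.027 + 0.083 + 0.097 + 0.039 + 0.006 + 0.000 = 0.256
  TFR = 5 × 0.256 = 1.28
Difference = 4.13 − 1.28 = 2.85

2.85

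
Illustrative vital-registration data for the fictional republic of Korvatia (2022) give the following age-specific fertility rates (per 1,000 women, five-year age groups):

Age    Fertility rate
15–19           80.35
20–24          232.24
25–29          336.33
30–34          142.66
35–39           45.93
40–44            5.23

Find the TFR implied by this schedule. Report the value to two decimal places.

Sum of ASFRs = 80.35 + 232.24 + 336.33 + 142.66 + 45.93 + 5.23 = 842.74
TFR = 5 × 842.74 / 1000 = 4.2137

4.21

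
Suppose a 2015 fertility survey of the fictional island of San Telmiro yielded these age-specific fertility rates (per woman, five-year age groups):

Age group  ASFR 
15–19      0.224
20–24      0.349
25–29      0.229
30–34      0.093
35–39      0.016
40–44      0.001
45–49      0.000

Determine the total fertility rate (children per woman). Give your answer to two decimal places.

Sum of ASFRs = 0.224 + 0.349 + 0.229 + 0.093 + 0.016 + 0.001 + 0.000 = 0.912
TFR = 5 × 0.912 = 4.56

4.56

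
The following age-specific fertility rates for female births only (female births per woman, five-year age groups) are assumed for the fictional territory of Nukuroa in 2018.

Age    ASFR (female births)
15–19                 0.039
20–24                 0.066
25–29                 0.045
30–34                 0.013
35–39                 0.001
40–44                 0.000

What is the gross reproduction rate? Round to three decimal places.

Sum of female ASFRs = 0.039 + 0.066 + 0.045 + 0.013 + 0.001 + 0.000 = 0.164
GRR = 5 × 0.164 = 0.82

0.820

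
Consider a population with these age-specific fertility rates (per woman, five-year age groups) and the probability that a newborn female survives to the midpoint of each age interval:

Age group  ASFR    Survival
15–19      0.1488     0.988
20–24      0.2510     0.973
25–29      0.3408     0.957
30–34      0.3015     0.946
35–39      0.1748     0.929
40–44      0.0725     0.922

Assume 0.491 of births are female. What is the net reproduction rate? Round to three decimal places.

3.024

Proportion female at birth = 0.491.
Each age group contributes 5 × ASFR × survival:
  15–19: 5 × 0.1488 × 0.988 = 0.73507
  20–24: 5 × 0.2510 × 0.973 = 1.22112
  25–29: 5 × 0.3408 × 0.957 = 1.63073
  30–34: 5 × 0.3015 × 0.946 = 1.42610
  35–39: 5 × 0.1748 × 0.929 = 0.81195
  40–44: 5 × 0.0725 × 0.922 = 0.33423
Sum = 6.15920
NRR = 0.491 × 6.15920 = 3.02417
With NRR above 1 the population is above replacement fertility.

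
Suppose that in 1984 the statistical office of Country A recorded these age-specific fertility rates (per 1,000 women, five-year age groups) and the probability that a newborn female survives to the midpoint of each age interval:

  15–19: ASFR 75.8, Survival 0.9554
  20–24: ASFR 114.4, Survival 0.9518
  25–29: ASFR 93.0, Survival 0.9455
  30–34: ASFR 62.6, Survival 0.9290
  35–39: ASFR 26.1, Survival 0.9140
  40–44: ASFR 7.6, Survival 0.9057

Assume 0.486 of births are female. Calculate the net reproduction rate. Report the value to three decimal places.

0.870

Proportion female at birth = 0.486.
Weighting each age-specific rate by interval width and survival:
  15–19: 5 × 75.8/1000 × 0.9554 = 0.36210
  20–24: 5 × 114.4/1000 × 0.9518 = 0.54443
  25–29: 5 × 93.0/1000 × 0.9455 = 0.43966
  30–34: 5 × 62.6/1000 × 0.9290 = 0.29078
  35–39: 5 × 26.1/1000 × 0.9140 = 0.11928
  40–44: 5 × 7.6/1000 × 0.9057 = 0.03442
Sum = 1.79067
NRR = 0.486 × 1.79067 = 0.87027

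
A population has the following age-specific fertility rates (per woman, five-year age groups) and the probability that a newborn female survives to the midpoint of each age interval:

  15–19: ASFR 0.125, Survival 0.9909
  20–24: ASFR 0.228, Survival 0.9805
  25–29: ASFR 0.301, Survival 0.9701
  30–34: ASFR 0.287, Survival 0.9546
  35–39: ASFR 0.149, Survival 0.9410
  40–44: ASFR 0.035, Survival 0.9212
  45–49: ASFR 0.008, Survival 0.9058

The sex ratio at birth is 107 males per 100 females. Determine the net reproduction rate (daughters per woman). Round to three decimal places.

Proportion female at birth = 100 / (100 + 107) = 0.48309.
Per-age-group product (5 × ASFR × survival probability):
  15–19: 5 × 0.125 × 0.9909 = 0.61931
  20–24: 5 × 0.228 × 0.9805 = 1.11777
  25–29: 5 × 0.301 × 0.9701 = 1.46000
  30–34: 5 × 0.287 × 0.9546 = 1.36985
  35–39: 5 × 0.149 × 0.9410 = 0.70105
  40–44: 5 × 0.035 × 0.9212 = 0.16121
  45–49: 5 × 0.008 × 0.9058 = 0.03623
Sum = 5.46542
NRR = 0.48309 × 5.46542 = 2.64029
With NRR above 1 the population is above replacement fertility.

2.640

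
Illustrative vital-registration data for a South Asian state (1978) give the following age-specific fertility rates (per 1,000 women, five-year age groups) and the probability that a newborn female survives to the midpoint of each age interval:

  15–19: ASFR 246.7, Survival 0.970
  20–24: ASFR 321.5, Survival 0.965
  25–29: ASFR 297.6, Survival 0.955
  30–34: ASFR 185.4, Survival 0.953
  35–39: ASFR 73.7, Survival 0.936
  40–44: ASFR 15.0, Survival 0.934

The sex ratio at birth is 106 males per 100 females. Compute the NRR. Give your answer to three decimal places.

Proportion female at birth = 100 / (100 + 106) = 0.48544.
Per-age-group product (5 × ASFR × survival probability):
  15–19: 5 × 246.7/1000 × 0.970 = 1.19650
  20–24: 5 × 321.5/1000 × 0.965 = 1.55124
  25–29: 5 × 297.6/1000 × 0.955 = 1.42104
  30–34: 5 × 185.4/1000 × 0.953 = 0.88343
  35–39: 5 × 73.7/1000 × 0.936 = 0.34492
  40–44: 5 × 15.0/1000 × 0.934 = 0.07005
Sum = 5.46718
NRR = 0.48544 × 5.46718 = 2.65399

2.654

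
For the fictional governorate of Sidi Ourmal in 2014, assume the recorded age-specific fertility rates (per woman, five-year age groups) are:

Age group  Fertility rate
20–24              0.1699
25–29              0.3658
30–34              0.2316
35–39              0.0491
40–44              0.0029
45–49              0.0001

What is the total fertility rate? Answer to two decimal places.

Sum of ASFRs = 0.1699 + 0.3658 + 0.2316 + 0.0491 + 0.0029 + 0.0001 = 0.8194
TFR = 5 × 0.8194 = 4.097

4.10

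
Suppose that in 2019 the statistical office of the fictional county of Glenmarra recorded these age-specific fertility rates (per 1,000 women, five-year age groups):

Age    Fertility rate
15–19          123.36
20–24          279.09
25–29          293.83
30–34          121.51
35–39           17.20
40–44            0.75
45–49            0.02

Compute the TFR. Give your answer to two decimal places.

4.18

Sum of ASFRs = 123.36 + 279.09 + 293.83 + 121.51 + 17.20 + 0.75 + 0.02 = 835.76
TFR = 5 × 835.76 / 1000 = 4.1788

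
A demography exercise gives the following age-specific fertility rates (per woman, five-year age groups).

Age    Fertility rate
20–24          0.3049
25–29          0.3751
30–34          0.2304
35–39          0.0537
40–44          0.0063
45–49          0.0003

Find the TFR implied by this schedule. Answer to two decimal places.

Sum of ASFRs = 0.3049 + 0.3751 + 0.2304 + 0.0537 + 0.0063 + 0.0003 = 0.9707
TFR = 5 × 0.9707 = 4.8535

4.85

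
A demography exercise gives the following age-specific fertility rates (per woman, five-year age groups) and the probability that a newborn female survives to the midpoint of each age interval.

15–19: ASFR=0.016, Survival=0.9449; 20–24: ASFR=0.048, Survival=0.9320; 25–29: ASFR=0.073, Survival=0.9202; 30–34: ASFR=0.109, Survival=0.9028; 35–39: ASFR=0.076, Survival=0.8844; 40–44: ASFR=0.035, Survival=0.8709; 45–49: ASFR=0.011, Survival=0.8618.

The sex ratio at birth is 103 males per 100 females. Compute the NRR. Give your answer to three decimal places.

0.819

Proportion female at birth = 100 / (100 + 103) = 0.49261.
Per-age-group product (5 × ASFR × survival probability):
  15–19: 5 × 0.016 × 0.9449 = 0.07559
  20–24: 5 × 0.048 × 0.9320 = 0.22368
  25–29: 5 × 0.073 × 0.9202 = 0.33587
  30–34: 5 × 0.109 × 0.9028 = 0.49203
  35–39: 5 × 0.076 × 0.8844 = 0.33607
  40–44: 5 × 0.035 × 0.8709 = 0.15241
  45–49: 5 × 0.011 × 0.8618 = 0.04740
Sum = 1.66305
NRR = 0.49261 × 1.66305 = 0.81924
An NRR under 1 implies long-run decline under these rates.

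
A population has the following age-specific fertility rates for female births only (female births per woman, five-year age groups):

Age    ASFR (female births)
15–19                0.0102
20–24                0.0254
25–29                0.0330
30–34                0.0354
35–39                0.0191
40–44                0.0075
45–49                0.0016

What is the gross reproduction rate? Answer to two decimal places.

Sum of female ASFRs = 0.0102 + 0.0254 + 0.0330 + 0.0354 + 0.0191 + 0.0075 + 0.0016 = 0.1322
GRR = 5 × 0.1322 = 0.661

0.66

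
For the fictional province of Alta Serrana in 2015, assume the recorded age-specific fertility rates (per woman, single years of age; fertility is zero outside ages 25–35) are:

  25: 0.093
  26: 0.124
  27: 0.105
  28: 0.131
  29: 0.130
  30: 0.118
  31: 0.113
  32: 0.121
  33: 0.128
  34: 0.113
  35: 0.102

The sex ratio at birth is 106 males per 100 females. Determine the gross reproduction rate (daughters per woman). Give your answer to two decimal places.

Proportion female at birth = 100 / (100 + 106) = 0.48544.
Sum of ASFRs = 0.093 + 0.124 + 0.105 + 0.131 + 0.130 + 0.118 + 0.113 + 0.121 + 0.128 + 0.113 + 0.102 = 1.278
TFR = 1.278
GRR = 0.48544 × 1.278 = 0.62039

0.62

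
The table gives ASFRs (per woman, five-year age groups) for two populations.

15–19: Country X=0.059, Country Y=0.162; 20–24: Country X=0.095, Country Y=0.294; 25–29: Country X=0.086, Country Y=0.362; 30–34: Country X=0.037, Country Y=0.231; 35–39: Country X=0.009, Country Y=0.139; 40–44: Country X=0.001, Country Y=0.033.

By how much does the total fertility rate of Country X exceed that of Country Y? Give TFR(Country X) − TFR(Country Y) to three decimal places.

-4.670

Country X:
  Sum of ASFRs = 0.059 + 0.095 + 0.086 + 0.037 + 0.009 + 0.001 = 0.287
  TFR = 5 × 0.287 = 1.435
Country Y:
  Sum of ASFRs = 0.162 + 0.294 + 0.362 + 0.231 + 0.139 + 0.033 = 1.221
  TFR = 5 × 1.221 = 6.105
Difference = 1.435 − 6.105 = -4.67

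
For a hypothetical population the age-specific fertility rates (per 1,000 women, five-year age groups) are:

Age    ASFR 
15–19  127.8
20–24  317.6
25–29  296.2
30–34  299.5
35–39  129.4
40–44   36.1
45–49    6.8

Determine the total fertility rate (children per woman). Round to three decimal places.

6.067

Sum of ASFRs = 127.8 + 317.6 + 296.2 + 299.5 + 129.4 + 36.1 + 6.8 = 1213.4
TFR = 5 × 1213.4 / 1000 = 6.067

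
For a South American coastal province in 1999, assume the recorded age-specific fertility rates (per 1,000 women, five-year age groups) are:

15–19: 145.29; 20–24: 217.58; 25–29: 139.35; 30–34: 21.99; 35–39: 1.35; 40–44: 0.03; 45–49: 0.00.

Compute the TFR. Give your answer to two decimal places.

2.63

Sum of ASFRs = 145.29 + 217.58 + 139.35 + 21.99 + 1.35 + 0.03 + 0.00 = 525.59
TFR = 5 × 525.59 / 1000 = 2.62795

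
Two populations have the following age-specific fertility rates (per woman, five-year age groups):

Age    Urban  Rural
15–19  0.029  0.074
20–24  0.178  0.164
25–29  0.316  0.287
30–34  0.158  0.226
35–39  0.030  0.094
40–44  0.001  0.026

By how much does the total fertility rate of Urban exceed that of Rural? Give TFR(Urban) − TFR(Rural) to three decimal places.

-0.795

Urban:
  Sum of ASFRs = 0.029 + 0.178 + 0.316 + 0.158 + 0.030 + 0.001 = 0.712
  TFR = 5 × 0.712 = 3.56
Rural:
  Sum of ASFRs = 0.074 + 0.164 + 0.287 + 0.226 + 0.094 + 0.026 = 0.871
  TFR = 5 × 0.871 = 4.355
Difference = 3.56 − 4.355 = -0.795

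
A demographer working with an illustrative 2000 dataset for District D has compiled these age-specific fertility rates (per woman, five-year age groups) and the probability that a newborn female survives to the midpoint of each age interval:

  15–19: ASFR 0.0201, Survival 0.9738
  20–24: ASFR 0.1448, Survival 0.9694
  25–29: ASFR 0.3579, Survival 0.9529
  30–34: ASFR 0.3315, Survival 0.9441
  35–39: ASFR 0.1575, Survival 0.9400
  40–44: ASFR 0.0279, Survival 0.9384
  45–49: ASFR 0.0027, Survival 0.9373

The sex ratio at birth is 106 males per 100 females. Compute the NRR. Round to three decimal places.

Proportion female at birth = 100 / (100 + 106) = 0.48544.
Each age group contributes 5 × ASFR × survival:
  15–19: 5 × 0.0201 × 0.9738 = 0.09787
  20–24: 5 × 0.1448 × 0.9694 = 0.70185
  25–29: 5 × 0.3579 × 0.9529 = 1.70521
  30–34: 5 × 0.3315 × 0.9441 = 1.56485
  35–39: 5 × 0.1575 × 0.9400 = 0.74025
  40–44: 5 × 0.0279 × 0.9384 = 0.13091
  45–49: 5 × 0.0027 × 0.9373 = 0.01265
Sum = 4.95359
NRR = 0.48544 × 4.95359 = 2.40467

2.405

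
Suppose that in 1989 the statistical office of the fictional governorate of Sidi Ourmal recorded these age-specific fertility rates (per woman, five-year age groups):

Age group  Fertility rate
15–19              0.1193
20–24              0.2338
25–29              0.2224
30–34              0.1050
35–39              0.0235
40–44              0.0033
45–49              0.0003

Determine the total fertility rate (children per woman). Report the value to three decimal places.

3.538

Sum of ASFRs = 0.1193 + 0.2338 + 0.2224 + 0.1050 + 0.0235 + 0.0033 + 0.0003 = 0.7076
TFR = 5 × 0.7076 = 3.538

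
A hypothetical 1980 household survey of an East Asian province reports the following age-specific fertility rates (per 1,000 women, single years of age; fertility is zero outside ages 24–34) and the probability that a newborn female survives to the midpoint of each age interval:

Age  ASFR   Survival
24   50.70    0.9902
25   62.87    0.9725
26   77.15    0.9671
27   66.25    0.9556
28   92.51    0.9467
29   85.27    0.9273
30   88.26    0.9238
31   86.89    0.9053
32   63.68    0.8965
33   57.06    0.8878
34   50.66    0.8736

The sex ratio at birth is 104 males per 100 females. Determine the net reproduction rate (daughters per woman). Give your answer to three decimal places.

Proportion female at birth = 100 / (100 + 104) = 0.49020.
Each age group contributes 1 × ASFR × survival:
  24: 1 × 50.70/1000 × 0.9902 = 0.05020
  25: 1 × 62.87/1000 × 0.9725 = 0.06114
  26: 1 × 77.15/1000 × 0.9671 = 0.07461
  27: 1 × 66.25/1000 × 0.9556 = 0.06331
  28: 1 × 92.51/1000 × 0.9467 = 0.08758
  29: 1 × 85.27/1000 × 0.9273 = 0.07907
  30: 1 × 88.26/1000 × 0.9238 = 0.08153
  31: 1 × 86.89/1000 × 0.9053 = 0.07866
  32: 1 × 63.68/1000 × 0.8965 = 0.05709
  33: 1 × 57.06/1000 × 0.8878 = 0.05066
  34: 1 × 50.66/1000 × 0.8736 = 0.04426
Sum = 0.72811
NRR = 0.49020 × 0.72811 = 0.35692
An NRR under 1 implies long-run decline under these rates.

0.357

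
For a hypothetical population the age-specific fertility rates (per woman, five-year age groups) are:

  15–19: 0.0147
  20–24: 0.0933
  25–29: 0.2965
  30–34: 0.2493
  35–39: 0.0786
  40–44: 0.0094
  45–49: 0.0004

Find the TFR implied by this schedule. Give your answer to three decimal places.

Sum of ASFRs = 0.0147 + 0.0933 + 0.2965 + 0.2493 + 0.0786 + 0.0094 + 0.0004 = 0.7422
TFR = 5 × 0.7422 = 3.711

3.711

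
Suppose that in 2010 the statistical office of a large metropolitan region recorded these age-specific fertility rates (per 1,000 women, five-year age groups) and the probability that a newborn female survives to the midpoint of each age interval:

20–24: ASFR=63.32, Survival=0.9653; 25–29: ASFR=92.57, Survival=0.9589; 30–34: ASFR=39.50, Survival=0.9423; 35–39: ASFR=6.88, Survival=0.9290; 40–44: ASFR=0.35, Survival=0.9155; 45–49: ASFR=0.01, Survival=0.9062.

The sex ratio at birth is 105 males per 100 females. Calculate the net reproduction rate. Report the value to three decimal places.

Proportion female at birth = 100 / (100 + 105) = 0.48780.
Per-age-group product (5 × ASFR × survival probability):
  20–24: 5 × 63.32/1000 × 0.9653 = 0.30561
  25–29: 5 × 92.57/1000 × 0.9589 = 0.44383
  30–34: 5 × 39.50/1000 × 0.9423 = 0.18610
  35–39: 5 × 6.88/1000 × 0.9290 = 0.03196
  40–44: 5 × 0.35/1000 × 0.9155 = 0.00160
  45–49: 5 × 0.01/1000 × 0.9062 = 0.00005
Sum = 0.96915
NRR = 0.48780 × 0.96915 = 0.47275
NRR < 1, so the cohort does not fully replace itself.

0.473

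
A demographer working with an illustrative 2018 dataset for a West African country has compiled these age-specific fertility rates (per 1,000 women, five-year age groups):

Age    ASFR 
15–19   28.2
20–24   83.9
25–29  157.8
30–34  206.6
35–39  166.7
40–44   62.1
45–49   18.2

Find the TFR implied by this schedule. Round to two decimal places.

Sum of ASFRs = 28.2 + 83.9 + 157.8 + 206.6 + 166.7 + 62.1 + 18.2 = 723.5
TFR = 5 × 723.5 / 1000 = 3.6175

3.62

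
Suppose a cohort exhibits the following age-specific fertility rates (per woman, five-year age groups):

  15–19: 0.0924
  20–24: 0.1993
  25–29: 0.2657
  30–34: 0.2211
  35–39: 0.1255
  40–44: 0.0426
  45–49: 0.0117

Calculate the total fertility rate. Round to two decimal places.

4.79

Sum of ASFRs = 0.0924 + 0.1993 + 0.2657 + 0.2211 + 0.1255 + 0.0426 + 0.0117 = 0.9583
TFR = 5 × 0.9583 = 4.7915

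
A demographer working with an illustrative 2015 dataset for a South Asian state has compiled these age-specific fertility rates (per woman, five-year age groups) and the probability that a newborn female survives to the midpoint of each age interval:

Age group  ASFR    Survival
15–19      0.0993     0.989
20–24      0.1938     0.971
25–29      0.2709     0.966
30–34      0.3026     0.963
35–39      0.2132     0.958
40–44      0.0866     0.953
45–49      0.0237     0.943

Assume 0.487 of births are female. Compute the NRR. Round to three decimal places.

2.797

Proportion female at birth = 0.487.
Weighting each age-specific rate by interval width and survival:
  15–19: 5 × 0.0993 × 0.989 = 0.49104
  20–24: 5 × 0.1938 × 0.971 = 0.94090
  25–29: 5 × 0.2709 × 0.966 = 1.30845
  30–34: 5 × 0.3026 × 0.963 = 1.45702
  35–39: 5 × 0.2132 × 0.958 = 1.02123
  40–44: 5 × 0.0866 × 0.953 = 0.41265
  45–49: 5 × 0.0237 × 0.943 = 0.11175
Sum = 5.74304
NRR = 0.487 × 5.74304 = 2.79686
NRR > 1, so each generation more than replaces itself.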